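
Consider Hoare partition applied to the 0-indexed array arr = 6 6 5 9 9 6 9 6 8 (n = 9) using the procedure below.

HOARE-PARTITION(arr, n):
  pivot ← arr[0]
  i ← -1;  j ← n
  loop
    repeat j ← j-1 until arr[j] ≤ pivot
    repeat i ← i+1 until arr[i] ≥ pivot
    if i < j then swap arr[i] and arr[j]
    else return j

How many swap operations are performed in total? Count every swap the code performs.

pivot=6
j stops at 7 (6), i stops at 0 (6); swap ⇒ 6 6 5 9 9 6 9 6 8
j stops at 5 (6), i stops at 1 (6); swap ⇒ 6 6 5 9 9 6 9 6 8
j stops at 2, i stops at 3; i≥j ⇒ return 2. arr=6 6 5 9 9 6 9 6 8

2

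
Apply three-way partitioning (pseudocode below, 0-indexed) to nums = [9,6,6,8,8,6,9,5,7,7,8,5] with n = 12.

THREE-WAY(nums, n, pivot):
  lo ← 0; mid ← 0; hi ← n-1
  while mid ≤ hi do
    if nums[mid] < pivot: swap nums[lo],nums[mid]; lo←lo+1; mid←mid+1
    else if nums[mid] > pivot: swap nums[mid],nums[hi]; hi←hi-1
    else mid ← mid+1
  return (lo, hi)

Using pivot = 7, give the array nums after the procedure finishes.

[5,6,6,6,5,7,7,9,8,8,8,9]

lo=0 mid=0 hi=11
9>7: swap(0,11), hi=10 ⇒ [5,6,6,8,8,6,9,5,7,7,8,9]
5<7: swap(0,0), lo=1 mid=1 ⇒ [5,6,6,8,8,6,9,5,7,7,8,9]
6<7: swap(1,1), lo=2 mid=2 ⇒ [5,6,6,8,8,6,9,5,7,7,8,9]
6<7: swap(2,2), lo=3 mid=3 ⇒ [5,6,6,8,8,6,9,5,7,7,8,9]
8>7: swap(3,10), hi=9 ⇒ [5,6,6,8,8,6,9,5,7,7,8,9]
8>7: swap(3,9), hi=8 ⇒ [5,6,6,7,8,6,9,5,7,8,8,9]
7=7: mid=4
8>7: swap(4,8), hi=7 ⇒ [5,6,6,7,7,6,9,5,8,8,8,9]
7=7: mid=5
6<7: swap(3,5), lo=4 mid=6 ⇒ [5,6,6,6,7,7,9,5,8,8,8,9]
9>7: swap(6,7), hi=6 ⇒ [5,6,6,6,7,7,5,9,8,8,8,9]
5<7: swap(4,6), lo=5 mid=7 ⇒ [5,6,6,6,5,7,7,9,8,8,8,9]
done. lo=5 hi=6; nums=[5,6,6,6,5,7,7,9,8,8,8,9]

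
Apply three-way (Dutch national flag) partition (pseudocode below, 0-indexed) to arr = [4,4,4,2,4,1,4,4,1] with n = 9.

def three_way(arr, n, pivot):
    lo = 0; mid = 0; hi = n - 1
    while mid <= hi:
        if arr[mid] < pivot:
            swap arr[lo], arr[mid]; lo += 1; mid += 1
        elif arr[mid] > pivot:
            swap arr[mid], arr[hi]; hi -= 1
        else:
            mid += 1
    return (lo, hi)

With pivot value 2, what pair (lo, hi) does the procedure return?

pivot = 2; lo=0, mid=0, hi=8
arr[mid]=4>2: swap arr[0],arr[8]; hi=7 → [1,4,4,2,4,1,4,4,4]
arr[mid]=1<2: swap arr[0],arr[0]; lo=1,mid=1 → [1,4,4,2,4,1,4,4,4]
arr[mid]=4>2: swap arr[1],arr[7]; hi=6 → [1,4,4,2,4,1,4,4,4]
arr[mid]=4>2: swap arr[1],arr[6]; hi=5 → [1,4,4,2,4,1,4,4,4]
arr[mid]=4>2: swap arr[1],arr[5]; hi=4 → [1,1,4,2,4,4,4,4,4]
arr[mid]=1<2: swap arr[1],arr[1]; lo=2,mid=2 → [1,1,4,2,4,4,4,4,4]
arr[mid]=4>2: swap arr[2],arr[4]; hi=3 → [1,1,4,2,4,4,4,4,4]
arr[mid]=4>2: swap arr[2],arr[3]; hi=2 → [1,1,2,4,4,4,4,4,4]
arr[mid]=2=2: mid=3
end: lo=2, hi=2; arr = [1,1,2,4,4,4,4,4,4]

(2, 2)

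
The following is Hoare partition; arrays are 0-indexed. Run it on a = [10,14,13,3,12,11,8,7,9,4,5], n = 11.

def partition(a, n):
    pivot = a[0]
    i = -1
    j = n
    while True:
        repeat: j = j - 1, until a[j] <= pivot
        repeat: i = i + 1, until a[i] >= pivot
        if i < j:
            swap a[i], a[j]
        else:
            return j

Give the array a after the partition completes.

[5,4,9,3,7,8,11,12,13,14,10]

pivot = a[0] = 10; i = -1, j = 11
j→10 (a[10]=5≤10), i→0 (a[0]=10≥10); i<j, swap → [5,14,13,3,12,11,8,7,9,4,10]
j→9 (a[9]=4≤10), i→1 (a[1]=14≥10); i<j, swap → [5,4,13,3,12,11,8,7,9,14,10]
j→8 (a[8]=9≤10), i→2 (a[2]=13≥10); i<j, swap → [5,4,9,3,12,11,8,7,13,14,10]
j→7 (a[7]=7≤10), i→4 (a[4]=12≥10); i<j, swap → [5,4,9,3,7,11,8,12,13,14,10]
j→6 (a[6]=8≤10), i→5 (a[5]=11≥10); i<j, swap → [5,4,9,3,7,8,11,12,13,14,10]
j→5, i→6; i≥j, return j=5. a = [5,4,9,3,7,8,11,12,13,14,10]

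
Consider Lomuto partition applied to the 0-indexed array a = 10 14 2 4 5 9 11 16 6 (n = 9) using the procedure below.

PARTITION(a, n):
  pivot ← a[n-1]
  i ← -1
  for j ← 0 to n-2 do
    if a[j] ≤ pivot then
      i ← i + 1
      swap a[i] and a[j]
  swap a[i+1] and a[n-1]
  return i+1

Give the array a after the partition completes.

2 4 5 6 10 9 11 16 14

pivot = a[8] = 6; i = -1
j=0: a[0]=10 > 6 → no swap
j=1: a[1]=14 > 6 → no swap
j=2: a[2]=2 ≤ 6 → i=0, swap a[0],a[2] → 2 14 10 4 5 9 11 16 6
j=3: a[3]=4 ≤ 6 → i=1, swap a[1],a[3] → 2 4 10 14 5 9 11 16 6
j=4: a[4]=5 ≤ 6 → i=2, swap a[2],a[4] → 2 4 5 14 10 9 11 16 6
j=5: a[5]=9 > 6 → no swap
j=6: a[6]=11 > 6 → no swap
j=7: a[7]=16 > 6 → no swap
final swap a[3],a[8] → 2 4 5 6 10 9 11 16 14; return 3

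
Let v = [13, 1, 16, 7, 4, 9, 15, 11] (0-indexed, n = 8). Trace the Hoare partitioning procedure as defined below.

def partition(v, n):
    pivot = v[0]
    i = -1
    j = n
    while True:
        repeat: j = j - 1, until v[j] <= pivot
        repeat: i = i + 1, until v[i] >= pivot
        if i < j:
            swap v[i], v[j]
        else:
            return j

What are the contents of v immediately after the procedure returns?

[11, 1, 9, 7, 4, 16, 15, 13]

pivot=13
j stops at 7 (11), i stops at 0 (13); swap ⇒ [11, 1, 16, 7, 4, 9, 15, 13]
j stops at 5 (9), i stops at 2 (16); swap ⇒ [11, 1, 9, 7, 4, 16, 15, 13]
j stops at 4, i stops at 5; i≥j ⇒ return 4. v=[11, 1, 9, 7, 4, 16, 15, 13]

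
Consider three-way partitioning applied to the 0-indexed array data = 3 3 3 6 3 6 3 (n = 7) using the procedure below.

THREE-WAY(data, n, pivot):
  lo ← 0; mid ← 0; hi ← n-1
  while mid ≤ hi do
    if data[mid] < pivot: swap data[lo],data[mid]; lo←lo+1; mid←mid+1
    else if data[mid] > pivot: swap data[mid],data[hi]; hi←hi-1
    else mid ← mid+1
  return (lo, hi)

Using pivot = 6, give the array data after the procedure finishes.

pivot = 6; lo=0, mid=0, hi=6
data[mid]=3<6: swap data[0],data[0]; lo=1,mid=1 → 3 3 3 6 3 6 3
data[mid]=3<6: swap data[1],data[1]; lo=2,mid=2 → 3 3 3 6 3 6 3
data[mid]=3<6: swap data[2],data[2]; lo=3,mid=3 → 3 3 3 6 3 6 3
data[mid]=6=6: mid=4
data[mid]=3<6: swap data[3],data[4]; lo=4,mid=5 → 3 3 3 3 6 6 3
data[mid]=6=6: mid=6
data[mid]=3<6: swap data[4],data[6]; lo=5,mid=7 → 3 3 3 3 3 6 6
end: lo=5, hi=6; data = 3 3 3 3 3 6 6

3 3 3 3 3 6 6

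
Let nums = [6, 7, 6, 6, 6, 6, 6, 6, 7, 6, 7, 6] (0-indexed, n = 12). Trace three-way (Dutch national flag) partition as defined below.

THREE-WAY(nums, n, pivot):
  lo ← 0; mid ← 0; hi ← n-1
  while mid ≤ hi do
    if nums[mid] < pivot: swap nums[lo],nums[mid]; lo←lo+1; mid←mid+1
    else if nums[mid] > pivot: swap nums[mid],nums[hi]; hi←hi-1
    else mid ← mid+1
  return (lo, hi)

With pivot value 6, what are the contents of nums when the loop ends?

pivot = 6; lo=0, mid=0, hi=11
nums[mid]=6=6: mid=1
nums[mid]=7>6: swap nums[1],nums[11]; hi=10 → [6, 6, 6, 6, 6, 6, 6, 6, 7, 6, 7, 7]
nums[mid]=6=6: mid=2
nums[mid]=6=6: mid=3
nums[mid]=6=6: mid=4
nums[mid]=6=6: mid=5
nums[mid]=6=6: mid=6
nums[mid]=6=6: mid=7
nums[mid]=6=6: mid=8
nums[mid]=7>6: swap nums[8],nums[10]; hi=9 → [6, 6, 6, 6, 6, 6, 6, 6, 7, 6, 7, 7]
nums[mid]=7>6: swap nums[8],nums[9]; hi=8 → [6, 6, 6, 6, 6, 6, 6, 6, 6, 7, 7, 7]
nums[mid]=6=6: mid=9
end: lo=0, hi=8; nums = [6, 6, 6, 6, 6, 6, 6, 6, 6, 7, 7, 7]

[6, 6, 6, 6, 6, 6, 6, 6, 6, 7, 7, 7]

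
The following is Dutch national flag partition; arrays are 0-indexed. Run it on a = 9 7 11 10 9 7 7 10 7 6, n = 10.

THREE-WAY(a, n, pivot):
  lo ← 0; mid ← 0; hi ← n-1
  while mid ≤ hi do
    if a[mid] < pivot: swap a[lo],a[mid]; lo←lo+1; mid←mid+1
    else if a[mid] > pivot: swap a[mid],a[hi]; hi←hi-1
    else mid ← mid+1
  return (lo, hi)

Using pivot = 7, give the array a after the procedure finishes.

6 7 7 7 7 9 10 10 11 9

lo=0 mid=0 hi=9
9>7: swap(0,9), hi=8 ⇒ 6 7 11 10 9 7 7 10 7 9
6<7: swap(0,0), lo=1 mid=1 ⇒ 6 7 11 10 9 7 7 10 7 9
7=7: mid=2
11>7: swap(2,8), hi=7 ⇒ 6 7 7 10 9 7 7 10 11 9
7=7: mid=3
10>7: swap(3,7), hi=6 ⇒ 6 7 7 10 9 7 7 10 11 9
10>7: swap(3,6), hi=5 ⇒ 6 7 7 7 9 7 10 10 11 9
7=7: mid=4
9>7: swap(4,5), hi=4 ⇒ 6 7 7 7 7 9 10 10 11 9
7=7: mid=5
done. lo=1 hi=4; a=6 7 7 7 7 9 10 10 11 9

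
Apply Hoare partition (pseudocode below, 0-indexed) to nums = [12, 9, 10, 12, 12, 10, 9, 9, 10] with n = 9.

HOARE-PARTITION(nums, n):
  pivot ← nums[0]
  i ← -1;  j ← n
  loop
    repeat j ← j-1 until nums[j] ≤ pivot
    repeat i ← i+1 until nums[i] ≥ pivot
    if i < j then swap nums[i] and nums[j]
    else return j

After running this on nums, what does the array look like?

pivot=12
j stops at 8 (10), i stops at 0 (12); swap ⇒ [10, 9, 10, 12, 12, 10, 9, 9, 12]
j stops at 7 (9), i stops at 3 (12); swap ⇒ [10, 9, 10, 9, 12, 10, 9, 12, 12]
j stops at 6 (9), i stops at 4 (12); swap ⇒ [10, 9, 10, 9, 9, 10, 12, 12, 12]
j stops at 5, i stops at 6; i≥j ⇒ return 5. nums=[10, 9, 10, 9, 9, 10, 12, 12, 12]

[10, 9, 10, 9, 9, 10, 12, 12, 12]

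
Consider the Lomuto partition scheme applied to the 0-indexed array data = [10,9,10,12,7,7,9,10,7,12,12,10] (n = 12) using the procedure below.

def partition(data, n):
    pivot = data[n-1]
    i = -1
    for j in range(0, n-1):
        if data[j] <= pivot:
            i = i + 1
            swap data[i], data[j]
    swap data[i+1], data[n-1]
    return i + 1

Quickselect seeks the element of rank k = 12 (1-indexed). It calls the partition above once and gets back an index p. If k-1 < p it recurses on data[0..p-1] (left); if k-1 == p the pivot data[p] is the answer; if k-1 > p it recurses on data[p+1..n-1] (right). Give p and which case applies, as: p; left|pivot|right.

pivot=10, i=-1
j=0: 10≤10, i=0, swap(0,0) ⇒ [10,9,10,12,7,7,9,10,7,12,12,10]
j=1: 9≤10, i=1, swap(1,1) ⇒ [10,9,10,12,7,7,9,10,7,12,12,10]
j=2: 10≤10, i=2, swap(2,2) ⇒ [10,9,10,12,7,7,9,10,7,12,12,10]
j=3: 12>10, skip
j=4: 7≤10, i=3, swap(3,4) ⇒ [10,9,10,7,12,7,9,10,7,12,12,10]
j=5: 7≤10, i=4, swap(4,5) ⇒ [10,9,10,7,7,12,9,10,7,12,12,10]
j=6: 9≤10, i=5, swap(5,6) ⇒ [10,9,10,7,7,9,12,10,7,12,12,10]
j=7: 10≤10, i=6, swap(6,7) ⇒ [10,9,10,7,7,9,10,12,7,12,12,10]
j=8: 7≤10, i=7, swap(7,8) ⇒ [10,9,10,7,7,9,10,7,12,12,12,10]
j=9: 12>10, skip
j=10: 12>10, skip
swap(8,11) ⇒ [10,9,10,7,7,9,10,7,10,12,12,12]; return 8
p = 8; k-1 = 11 > 8 ⇒ right

8; right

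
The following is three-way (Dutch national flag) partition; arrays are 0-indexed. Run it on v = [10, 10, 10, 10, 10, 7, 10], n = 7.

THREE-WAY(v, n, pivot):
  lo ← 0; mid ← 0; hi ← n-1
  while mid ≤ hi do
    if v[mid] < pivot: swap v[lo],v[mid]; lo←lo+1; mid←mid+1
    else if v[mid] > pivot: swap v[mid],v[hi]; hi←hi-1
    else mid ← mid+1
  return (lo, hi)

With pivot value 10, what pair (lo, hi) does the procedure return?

pivot = 10; lo=0, mid=0, hi=6
v[mid]=10=10: mid=1
v[mid]=10=10: mid=2
v[mid]=10=10: mid=3
v[mid]=10=10: mid=4
v[mid]=10=10: mid=5
v[mid]=7<10: swap v[0],v[5]; lo=1,mid=6 → [7, 10, 10, 10, 10, 10, 10]
v[mid]=10=10: mid=7
end: lo=1, hi=6; v = [7, 10, 10, 10, 10, 10, 10]

(1, 6)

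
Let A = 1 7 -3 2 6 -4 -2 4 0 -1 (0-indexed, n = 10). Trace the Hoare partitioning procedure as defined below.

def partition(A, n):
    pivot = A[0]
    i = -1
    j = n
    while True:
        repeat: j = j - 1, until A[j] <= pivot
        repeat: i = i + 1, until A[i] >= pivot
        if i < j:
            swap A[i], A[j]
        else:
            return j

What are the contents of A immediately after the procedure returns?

pivot = A[0] = 1; i = -1, j = 10
j→9 (A[9]=-1≤1), i→0 (A[0]=1≥1); i<j, swap → -1 7 -3 2 6 -4 -2 4 0 1
j→8 (A[8]=0≤1), i→1 (A[1]=7≥1); i<j, swap → -1 0 -3 2 6 -4 -2 4 7 1
j→6 (A[6]=-2≤1), i→3 (A[3]=2≥1); i<j, swap → -1 0 -3 -2 6 -4 2 4 7 1
j→5 (A[5]=-4≤1), i→4 (A[4]=6≥1); i<j, swap → -1 0 -3 -2 -4 6 2 4 7 1
j→4, i→5; i≥j, return j=4. A = -1 0 -3 -2 -4 6 2 4 7 1

-1 0 -3 -2 -4 6 2 4 7 1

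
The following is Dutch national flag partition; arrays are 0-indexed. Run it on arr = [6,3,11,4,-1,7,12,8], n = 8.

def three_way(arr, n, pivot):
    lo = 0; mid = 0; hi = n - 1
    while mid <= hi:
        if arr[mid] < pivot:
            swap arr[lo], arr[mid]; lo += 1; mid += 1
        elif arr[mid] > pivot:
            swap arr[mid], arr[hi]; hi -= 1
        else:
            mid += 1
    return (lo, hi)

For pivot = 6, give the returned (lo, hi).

(3, 3)

lo=0 mid=0 hi=7
6=6: mid=1
3<6: swap(0,1), lo=1 mid=2 ⇒ [3,6,11,4,-1,7,12,8]
11>6: swap(2,7), hi=6 ⇒ [3,6,8,4,-1,7,12,11]
8>6: swap(2,6), hi=5 ⇒ [3,6,12,4,-1,7,8,11]
12>6: swap(2,5), hi=4 ⇒ [3,6,7,4,-1,12,8,11]
7>6: swap(2,4), hi=3 ⇒ [3,6,-1,4,7,12,8,11]
-1<6: swap(1,2), lo=2 mid=3 ⇒ [3,-1,6,4,7,12,8,11]
4<6: swap(2,3), lo=3 mid=4 ⇒ [3,-1,4,6,7,12,8,11]
done. lo=3 hi=3; arr=[3,-1,4,6,7,12,8,11]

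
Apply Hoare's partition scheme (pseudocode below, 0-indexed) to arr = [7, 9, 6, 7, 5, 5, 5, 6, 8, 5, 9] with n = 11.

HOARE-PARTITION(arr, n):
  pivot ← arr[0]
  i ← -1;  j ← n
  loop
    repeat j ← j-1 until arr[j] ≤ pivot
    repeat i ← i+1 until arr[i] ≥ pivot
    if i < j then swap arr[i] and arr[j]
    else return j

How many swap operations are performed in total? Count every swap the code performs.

pivot = arr[0] = 7; i = -1, j = 11
j→9 (arr[9]=5≤7), i→0 (arr[0]=7≥7); i<j, swap → [5, 9, 6, 7, 5, 5, 5, 6, 8, 7, 9]
j→7 (arr[7]=6≤7), i→1 (arr[1]=9≥7); i<j, swap → [5, 6, 6, 7, 5, 5, 5, 9, 8, 7, 9]
j→6 (arr[6]=5≤7), i→3 (arr[3]=7≥7); i<j, swap → [5, 6, 6, 5, 5, 5, 7, 9, 8, 7, 9]
j→5, i→6; i≥j, return j=5. arr = [5, 6, 6, 5, 5, 5, 7, 9, 8, 7, 9]

3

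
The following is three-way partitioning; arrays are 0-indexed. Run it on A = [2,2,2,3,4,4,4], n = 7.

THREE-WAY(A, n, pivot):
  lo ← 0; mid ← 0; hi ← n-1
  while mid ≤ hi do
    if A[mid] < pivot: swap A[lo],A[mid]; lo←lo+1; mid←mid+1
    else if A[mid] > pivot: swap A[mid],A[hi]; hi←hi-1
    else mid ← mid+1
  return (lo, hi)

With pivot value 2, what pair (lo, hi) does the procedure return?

(0, 2)

pivot = 2; lo=0, mid=0, hi=6
A[mid]=2=2: mid=1
A[mid]=2=2: mid=2
A[mid]=2=2: mid=3
A[mid]=3>2: swap A[3],A[6]; hi=5 → [2,2,2,4,4,4,3]
A[mid]=4>2: swap A[3],A[5]; hi=4 → [2,2,2,4,4,4,3]
A[mid]=4>2: swap A[3],A[4]; hi=3 → [2,2,2,4,4,4,3]
A[mid]=4>2: swap A[3],A[3]; hi=2 → [2,2,2,4,4,4,3]
end: lo=0, hi=2; A = [2,2,2,4,4,4,3]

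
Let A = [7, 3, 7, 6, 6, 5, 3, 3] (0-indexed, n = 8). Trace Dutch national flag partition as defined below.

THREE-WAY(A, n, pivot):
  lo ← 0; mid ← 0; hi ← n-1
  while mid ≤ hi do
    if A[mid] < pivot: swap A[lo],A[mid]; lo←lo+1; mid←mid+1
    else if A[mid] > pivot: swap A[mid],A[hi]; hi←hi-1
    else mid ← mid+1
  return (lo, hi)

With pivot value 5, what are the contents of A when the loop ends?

[3, 3, 3, 5, 6, 6, 7, 7]

pivot = 5; lo=0, mid=0, hi=7
A[mid]=7>5: swap A[0],A[7]; hi=6 → [3, 3, 7, 6, 6, 5, 3, 7]
A[mid]=3<5: swap A[0],A[0]; lo=1,mid=1 → [3, 3, 7, 6, 6, 5, 3, 7]
A[mid]=3<5: swap A[1],A[1]; lo=2,mid=2 → [3, 3, 7, 6, 6, 5, 3, 7]
A[mid]=7>5: swap A[2],A[6]; hi=5 → [3, 3, 3, 6, 6, 5, 7, 7]
A[mid]=3<5: swap A[2],A[2]; lo=3,mid=3 → [3, 3, 3, 6, 6, 5, 7, 7]
A[mid]=6>5: swap A[3],A[5]; hi=4 → [3, 3, 3, 5, 6, 6, 7, 7]
A[mid]=5=5: mid=4
A[mid]=6>5: swap A[4],A[4]; hi=3 → [3, 3, 3, 5, 6, 6, 7, 7]
end: lo=3, hi=3; A = [3, 3, 3, 5, 6, 6, 7, 7]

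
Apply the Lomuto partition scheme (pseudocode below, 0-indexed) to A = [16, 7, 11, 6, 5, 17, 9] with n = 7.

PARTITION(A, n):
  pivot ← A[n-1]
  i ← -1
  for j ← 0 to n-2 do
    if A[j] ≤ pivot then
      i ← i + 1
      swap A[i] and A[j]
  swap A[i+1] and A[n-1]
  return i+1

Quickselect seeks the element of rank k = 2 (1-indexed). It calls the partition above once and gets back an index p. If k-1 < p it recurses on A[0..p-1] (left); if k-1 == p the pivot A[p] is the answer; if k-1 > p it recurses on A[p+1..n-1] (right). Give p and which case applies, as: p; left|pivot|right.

pivot=9, i=-1
j=0: 16>9, skip
j=1: 7≤9, i=0, swap(0,1) ⇒ [7, 16, 11, 6, 5, 17, 9]
j=2: 11>9, skip
j=3: 6≤9, i=1, swap(1,3) ⇒ [7, 6, 11, 16, 5, 17, 9]
j=4: 5≤9, i=2, swap(2,4) ⇒ [7, 6, 5, 16, 11, 17, 9]
j=5: 17>9, skip
swap(3,6) ⇒ [7, 6, 5, 9, 11, 17, 16]; return 3
p = 3; k-1 = 1 < 3 ⇒ left

3; left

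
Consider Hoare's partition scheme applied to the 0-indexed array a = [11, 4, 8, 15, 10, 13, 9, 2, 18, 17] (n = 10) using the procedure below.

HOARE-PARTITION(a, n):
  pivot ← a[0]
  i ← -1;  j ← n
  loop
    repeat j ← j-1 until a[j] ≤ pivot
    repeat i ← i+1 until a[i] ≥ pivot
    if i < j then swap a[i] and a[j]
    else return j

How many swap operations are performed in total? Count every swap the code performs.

pivot=11
j stops at 7 (2), i stops at 0 (11); swap ⇒ [2, 4, 8, 15, 10, 13, 9, 11, 18, 17]
j stops at 6 (9), i stops at 3 (15); swap ⇒ [2, 4, 8, 9, 10, 13, 15, 11, 18, 17]
j stops at 4, i stops at 5; i≥j ⇒ return 4. a=[2, 4, 8, 9, 10, 13, 15, 11, 18, 17]

2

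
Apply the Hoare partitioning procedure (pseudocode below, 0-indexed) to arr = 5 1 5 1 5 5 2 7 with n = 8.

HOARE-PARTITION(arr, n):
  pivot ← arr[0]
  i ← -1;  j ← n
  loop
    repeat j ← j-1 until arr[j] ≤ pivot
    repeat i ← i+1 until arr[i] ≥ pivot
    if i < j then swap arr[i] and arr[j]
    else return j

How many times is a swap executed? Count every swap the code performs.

pivot=5
j stops at 6 (2), i stops at 0 (5); swap ⇒ 2 1 5 1 5 5 5 7
j stops at 5 (5), i stops at 2 (5); swap ⇒ 2 1 5 1 5 5 5 7
j stops at 4, i stops at 4; i≥j ⇒ return 4. arr=2 1 5 1 5 5 5 7

2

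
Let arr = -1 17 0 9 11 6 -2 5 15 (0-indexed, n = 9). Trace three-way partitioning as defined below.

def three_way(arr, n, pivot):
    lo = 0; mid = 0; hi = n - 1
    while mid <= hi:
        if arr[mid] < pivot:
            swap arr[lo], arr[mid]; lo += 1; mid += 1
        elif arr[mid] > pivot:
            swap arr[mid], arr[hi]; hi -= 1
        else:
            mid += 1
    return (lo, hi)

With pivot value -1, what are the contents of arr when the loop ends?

-2 -1 9 11 6 0 5 15 17

lo=0 mid=0 hi=8
-1=-1: mid=1
17>-1: swap(1,8), hi=7 ⇒ -1 15 0 9 11 6 -2 5 17
15>-1: swap(1,7), hi=6 ⇒ -1 5 0 9 11 6 -2 15 17
5>-1: swap(1,6), hi=5 ⇒ -1 -2 0 9 11 6 5 15 17
-2<-1: swap(0,1), lo=1 mid=2 ⇒ -2 -1 0 9 11 6 5 15 17
0>-1: swap(2,5), hi=4 ⇒ -2 -1 6 9 11 0 5 15 17
6>-1: swap(2,4), hi=3 ⇒ -2 -1 11 9 6 0 5 15 17
11>-1: swap(2,3), hi=2 ⇒ -2 -1 9 11 6 0 5 15 17
9>-1: swap(2,2), hi=1 ⇒ -2 -1 9 11 6 0 5 15 17
done. lo=1 hi=1; arr=-2 -1 9 11 6 0 5 15 17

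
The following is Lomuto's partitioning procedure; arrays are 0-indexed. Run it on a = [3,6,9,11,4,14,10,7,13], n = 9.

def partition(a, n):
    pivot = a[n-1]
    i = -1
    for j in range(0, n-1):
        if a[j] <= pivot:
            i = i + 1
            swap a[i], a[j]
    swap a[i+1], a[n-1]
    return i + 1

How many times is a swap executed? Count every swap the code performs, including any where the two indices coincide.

8

pivot = a[8] = 13; i = -1
j=0: a[0]=3 ≤ 13 → i=0, swap a[0],a[0] (no change) → [3,6,9,11,4,14,10,7,13]
j=1: a[1]=6 ≤ 13 → i=1, swap a[1],a[1] (no change) → [3,6,9,11,4,14,10,7,13]
j=2: a[2]=9 ≤ 13 → i=2, swap a[2],a[2] (no change) → [3,6,9,11,4,14,10,7,13]
j=3: a[3]=11 ≤ 13 → i=3, swap a[3],a[3] (no change) → [3,6,9,11,4,14,10,7,13]
j=4: a[4]=4 ≤ 13 → i=4, swap a[4],a[4] (no change) → [3,6,9,11,4,14,10,7,13]
j=5: a[5]=14 > 13 → no swap
j=6: a[6]=10 ≤ 13 → i=5, swap a[5],a[6] → [3,6,9,11,4,10,14,7,13]
j=7: a[7]=7 ≤ 13 → i=6, swap a[6],a[7] → [3,6,9,11,4,10,7,14,13]
final swap a[7],a[8] → [3,6,9,11,4,10,7,13,14]; return 7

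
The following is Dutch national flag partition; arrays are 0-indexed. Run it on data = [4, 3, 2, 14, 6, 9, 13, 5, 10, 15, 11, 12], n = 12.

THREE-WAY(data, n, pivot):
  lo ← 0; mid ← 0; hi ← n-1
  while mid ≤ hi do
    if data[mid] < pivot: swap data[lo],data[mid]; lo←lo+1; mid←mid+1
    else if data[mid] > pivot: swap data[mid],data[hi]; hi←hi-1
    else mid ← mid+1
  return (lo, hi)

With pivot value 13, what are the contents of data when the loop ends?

[4, 3, 2, 12, 6, 9, 5, 10, 11, 13, 15, 14]

lo=0 mid=0 hi=11
4<13: swap(0,0), lo=1 mid=1 ⇒ [4, 3, 2, 14, 6, 9, 13, 5, 10, 15, 11, 12]
3<13: swap(1,1), lo=2 mid=2 ⇒ [4, 3, 2, 14, 6, 9, 13, 5, 10, 15, 11, 12]
2<13: swap(2,2), lo=3 mid=3 ⇒ [4, 3, 2, 14, 6, 9, 13, 5, 10, 15, 11, 12]
14>13: swap(3,11), hi=10 ⇒ [4, 3, 2, 12, 6, 9, 13, 5, 10, 15, 11, 14]
12<13: swap(3,3), lo=4 mid=4 ⇒ [4, 3, 2, 12, 6, 9, 13, 5, 10, 15, 11, 14]
6<13: swap(4,4), lo=5 mid=5 ⇒ [4, 3, 2, 12, 6, 9, 13, 5, 10, 15, 11, 14]
9<13: swap(5,5), lo=6 mid=6 ⇒ [4, 3, 2, 12, 6, 9, 13, 5, 10, 15, 11, 14]
13=13: mid=7
5<13: swap(6,7), lo=7 mid=8 ⇒ [4, 3, 2, 12, 6, 9, 5, 13, 10, 15, 11, 14]
10<13: swap(7,8), lo=8 mid=9 ⇒ [4, 3, 2, 12, 6, 9, 5, 10, 13, 15, 11, 14]
15>13: swap(9,10), hi=9 ⇒ [4, 3, 2, 12, 6, 9, 5, 10, 13, 11, 15, 14]
11<13: swap(8,9), lo=9 mid=10 ⇒ [4, 3, 2, 12, 6, 9, 5, 10, 11, 13, 15, 14]
done. lo=9 hi=9; data=[4, 3, 2, 12, 6, 9, 5, 10, 11, 13, 15, 14]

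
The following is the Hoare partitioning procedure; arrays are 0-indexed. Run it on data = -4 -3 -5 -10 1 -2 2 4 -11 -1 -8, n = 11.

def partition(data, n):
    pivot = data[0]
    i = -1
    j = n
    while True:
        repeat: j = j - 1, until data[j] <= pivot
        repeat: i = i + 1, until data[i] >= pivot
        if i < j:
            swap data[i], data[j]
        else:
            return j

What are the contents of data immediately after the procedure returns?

pivot=-4
j stops at 10 (-8), i stops at 0 (-4); swap ⇒ -8 -3 -5 -10 1 -2 2 4 -11 -1 -4
j stops at 8 (-11), i stops at 1 (-3); swap ⇒ -8 -11 -5 -10 1 -2 2 4 -3 -1 -4
j stops at 3, i stops at 4; i≥j ⇒ return 3. data=-8 -11 -5 -10 1 -2 2 4 -3 -1 -4

-8 -11 -5 -10 1 -2 2 4 -3 -1 -4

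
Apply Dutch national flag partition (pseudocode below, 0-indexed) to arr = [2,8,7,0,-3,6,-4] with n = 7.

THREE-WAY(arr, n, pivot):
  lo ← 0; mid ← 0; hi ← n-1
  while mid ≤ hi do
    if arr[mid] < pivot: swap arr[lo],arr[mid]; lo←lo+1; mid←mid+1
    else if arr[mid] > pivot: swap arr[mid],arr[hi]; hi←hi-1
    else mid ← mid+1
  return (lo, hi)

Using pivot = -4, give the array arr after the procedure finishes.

[-4,7,0,-3,6,8,2]

pivot = -4; lo=0, mid=0, hi=6
arr[mid]=2>-4: swap arr[0],arr[6]; hi=5 → [-4,8,7,0,-3,6,2]
arr[mid]=-4=-4: mid=1
arr[mid]=8>-4: swap arr[1],arr[5]; hi=4 → [-4,6,7,0,-3,8,2]
arr[mid]=6>-4: swap arr[1],arr[4]; hi=3 → [-4,-3,7,0,6,8,2]
arr[mid]=-3>-4: swap arr[1],arr[3]; hi=2 → [-4,0,7,-3,6,8,2]
arr[mid]=0>-4: swap arr[1],arr[2]; hi=1 → [-4,7,0,-3,6,8,2]
arr[mid]=7>-4: swap arr[1],arr[1]; hi=0 → [-4,7,0,-3,6,8,2]
end: lo=0, hi=0; arr = [-4,7,0,-3,6,8,2]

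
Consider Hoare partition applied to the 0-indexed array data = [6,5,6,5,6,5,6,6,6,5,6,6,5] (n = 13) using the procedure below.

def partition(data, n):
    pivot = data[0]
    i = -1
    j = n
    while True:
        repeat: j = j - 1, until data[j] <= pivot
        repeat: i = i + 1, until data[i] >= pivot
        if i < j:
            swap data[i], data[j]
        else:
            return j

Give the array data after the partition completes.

[5,5,6,5,6,5,5,6,6,6,6,6,6]

pivot = data[0] = 6; i = -1, j = 13
j→12 (data[12]=5≤6), i→0 (data[0]=6≥6); i<j, swap → [5,5,6,5,6,5,6,6,6,5,6,6,6]
j→11 (data[11]=6≤6), i→2 (data[2]=6≥6); i<j, swap → [5,5,6,5,6,5,6,6,6,5,6,6,6]
j→10 (data[10]=6≤6), i→4 (data[4]=6≥6); i<j, swap → [5,5,6,5,6,5,6,6,6,5,6,6,6]
j→9 (data[9]=5≤6), i→6 (data[6]=6≥6); i<j, swap → [5,5,6,5,6,5,5,6,6,6,6,6,6]
j→8 (data[8]=6≤6), i→7 (data[7]=6≥6); i<j, swap → [5,5,6,5,6,5,5,6,6,6,6,6,6]
j→7, i→8; i≥j, return j=7. data = [5,5,6,5,6,5,5,6,6,6,6,6,6]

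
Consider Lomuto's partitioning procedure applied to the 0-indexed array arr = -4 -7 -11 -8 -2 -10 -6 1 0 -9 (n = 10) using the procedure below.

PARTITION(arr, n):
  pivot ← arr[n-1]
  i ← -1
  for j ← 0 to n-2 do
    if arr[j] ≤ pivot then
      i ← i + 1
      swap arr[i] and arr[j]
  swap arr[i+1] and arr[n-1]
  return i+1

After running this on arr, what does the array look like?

pivot = arr[9] = -9; i = -1
j=0: arr[0]=-4 > -9 → no swap
j=1: arr[1]=-7 > -9 → no swap
j=2: arr[2]=-11 ≤ -9 → i=0, swap arr[0],arr[2] → -11 -7 -4 -8 -2 -10 -6 1 0 -9
j=3: arr[3]=-8 > -9 → no swap
j=4: arr[4]=-2 > -9 → no swap
j=5: arr[5]=-10 ≤ -9 → i=1, swap arr[1],arr[5] → -11 -10 -4 -8 -2 -7 -6 1 0 -9
j=6: arr[6]=-6 > -9 → no swap
j=7: arr[7]=1 > -9 → no swap
j=8: arr[8]=0 > -9 → no swap
final swap arr[2],arr[9] → -11 -10 -9 -8 -2 -7 -6 1 0 -4; return 2

-11 -10 -9 -8 -2 -7 -6 1 0 -4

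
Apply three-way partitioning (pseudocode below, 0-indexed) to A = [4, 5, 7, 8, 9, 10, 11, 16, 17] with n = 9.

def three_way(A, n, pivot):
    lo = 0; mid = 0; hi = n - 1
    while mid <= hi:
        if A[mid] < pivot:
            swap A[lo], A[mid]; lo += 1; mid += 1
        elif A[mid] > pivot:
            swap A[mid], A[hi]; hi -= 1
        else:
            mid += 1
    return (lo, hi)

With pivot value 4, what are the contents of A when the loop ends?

lo=0 mid=0 hi=8
4=4: mid=1
5>4: swap(1,8), hi=7 ⇒ [4, 17, 7, 8, 9, 10, 11, 16, 5]
17>4: swap(1,7), hi=6 ⇒ [4, 16, 7, 8, 9, 10, 11, 17, 5]
16>4: swap(1,6), hi=5 ⇒ [4, 11, 7, 8, 9, 10, 16, 17, 5]
11>4: swap(1,5), hi=4 ⇒ [4, 10, 7, 8, 9, 11, 16, 17, 5]
10>4: swap(1,4), hi=3 ⇒ [4, 9, 7, 8, 10, 11, 16, 17, 5]
9>4: swap(1,3), hi=2 ⇒ [4, 8, 7, 9, 10, 11, 16, 17, 5]
8>4: swap(1,2), hi=1 ⇒ [4, 7, 8, 9, 10, 11, 16, 17, 5]
7>4: swap(1,1), hi=0 ⇒ [4, 7, 8, 9, 10, 11, 16, 17, 5]
done. lo=0 hi=0; A=[4, 7, 8, 9, 10, 11, 16, 17, 5]

[4, 7, 8, 9, 10, 11, 16, 17, 5]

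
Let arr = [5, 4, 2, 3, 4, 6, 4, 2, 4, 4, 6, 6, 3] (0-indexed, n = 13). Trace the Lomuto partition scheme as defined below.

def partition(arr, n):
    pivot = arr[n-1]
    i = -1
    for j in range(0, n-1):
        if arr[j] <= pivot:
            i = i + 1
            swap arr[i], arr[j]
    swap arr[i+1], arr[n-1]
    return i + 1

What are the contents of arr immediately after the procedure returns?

pivot=3, i=-1
j=0: 5>3, skip
j=1: 4>3, skip
j=2: 2≤3, i=0, swap(0,2) ⇒ [2, 4, 5, 3, 4, 6, 4, 2, 4, 4, 6, 6, 3]
j=3: 3≤3, i=1, swap(1,3) ⇒ [2, 3, 5, 4, 4, 6, 4, 2, 4, 4, 6, 6, 3]
j=4: 4>3, skip
j=5: 6>3, skip
j=6: 4>3, skip
j=7: 2≤3, i=2, swap(2,7) ⇒ [2, 3, 2, 4, 4, 6, 4, 5, 4, 4, 6, 6, 3]
j=8: 4>3, skip
j=9: 4>3, skip
j=10: 6>3, skip
j=11: 6>3, skip
swap(3,12) ⇒ [2, 3, 2, 3, 4, 6, 4, 5, 4, 4, 6, 6, 4]; return 3

[2, 3, 2, 3, 4, 6, 4, 5, 4, 4, 6, 6, 4]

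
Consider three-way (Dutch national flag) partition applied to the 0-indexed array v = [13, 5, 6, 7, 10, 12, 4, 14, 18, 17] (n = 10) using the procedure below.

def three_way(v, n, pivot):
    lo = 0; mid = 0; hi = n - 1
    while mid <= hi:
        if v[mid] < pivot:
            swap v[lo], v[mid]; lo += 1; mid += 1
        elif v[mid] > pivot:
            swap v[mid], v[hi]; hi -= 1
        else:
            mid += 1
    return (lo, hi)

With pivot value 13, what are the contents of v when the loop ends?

lo=0 mid=0 hi=9
13=13: mid=1
5<13: swap(0,1), lo=1 mid=2 ⇒ [5, 13, 6, 7, 10, 12, 4, 14, 18, 17]
6<13: swap(1,2), lo=2 mid=3 ⇒ [5, 6, 13, 7, 10, 12, 4, 14, 18, 17]
7<13: swap(2,3), lo=3 mid=4 ⇒ [5, 6, 7, 13, 10, 12, 4, 14, 18, 17]
10<13: swap(3,4), lo=4 mid=5 ⇒ [5, 6, 7, 10, 13, 12, 4, 14, 18, 17]
12<13: swap(4,5), lo=5 mid=6 ⇒ [5, 6, 7, 10, 12, 13, 4, 14, 18, 17]
4<13: swap(5,6), lo=6 mid=7 ⇒ [5, 6, 7, 10, 12, 4, 13, 14, 18, 17]
14>13: swap(7,9), hi=8 ⇒ [5, 6, 7, 10, 12, 4, 13, 17, 18, 14]
17>13: swap(7,8), hi=7 ⇒ [5, 6, 7, 10, 12, 4, 13, 18, 17, 14]
18>13: swap(7,7), hi=6 ⇒ [5, 6, 7, 10, 12, 4, 13, 18, 17, 14]
done. lo=6 hi=6; v=[5, 6, 7, 10, 12, 4, 13, 18, 17, 14]

[5, 6, 7, 10, 12, 4, 13, 18, 17, 14]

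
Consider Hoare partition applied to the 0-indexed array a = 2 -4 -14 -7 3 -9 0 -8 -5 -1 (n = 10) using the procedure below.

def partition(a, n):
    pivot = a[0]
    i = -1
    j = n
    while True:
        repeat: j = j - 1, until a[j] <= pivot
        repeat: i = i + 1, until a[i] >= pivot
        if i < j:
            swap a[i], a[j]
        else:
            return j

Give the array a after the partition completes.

pivot=2
j stops at 9 (-1), i stops at 0 (2); swap ⇒ -1 -4 -14 -7 3 -9 0 -8 -5 2
j stops at 8 (-5), i stops at 4 (3); swap ⇒ -1 -4 -14 -7 -5 -9 0 -8 3 2
j stops at 7, i stops at 8; i≥j ⇒ return 7. a=-1 -4 -14 -7 -5 -9 0 -8 3 2

-1 -4 -14 -7 -5 -9 0 -8 3 2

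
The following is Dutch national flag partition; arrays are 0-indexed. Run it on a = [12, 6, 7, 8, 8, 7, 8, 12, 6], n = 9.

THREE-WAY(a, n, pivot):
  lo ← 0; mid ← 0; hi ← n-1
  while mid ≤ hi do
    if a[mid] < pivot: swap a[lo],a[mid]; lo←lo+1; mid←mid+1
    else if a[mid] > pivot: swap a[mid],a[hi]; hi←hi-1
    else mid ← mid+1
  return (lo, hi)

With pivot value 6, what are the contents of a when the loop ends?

[6, 6, 8, 8, 7, 8, 12, 7, 12]

lo=0 mid=0 hi=8
12>6: swap(0,8), hi=7 ⇒ [6, 6, 7, 8, 8, 7, 8, 12, 12]
6=6: mid=1
6=6: mid=2
7>6: swap(2,7), hi=6 ⇒ [6, 6, 12, 8, 8, 7, 8, 7, 12]
12>6: swap(2,6), hi=5 ⇒ [6, 6, 8, 8, 8, 7, 12, 7, 12]
8>6: swap(2,5), hi=4 ⇒ [6, 6, 7, 8, 8, 8, 12, 7, 12]
7>6: swap(2,4), hi=3 ⇒ [6, 6, 8, 8, 7, 8, 12, 7, 12]
8>6: swap(2,3), hi=2 ⇒ [6, 6, 8, 8, 7, 8, 12, 7, 12]
8>6: swap(2,2), hi=1 ⇒ [6, 6, 8, 8, 7, 8, 12, 7, 12]
done. lo=0 hi=1; a=[6, 6, 8, 8, 7, 8, 12, 7, 12]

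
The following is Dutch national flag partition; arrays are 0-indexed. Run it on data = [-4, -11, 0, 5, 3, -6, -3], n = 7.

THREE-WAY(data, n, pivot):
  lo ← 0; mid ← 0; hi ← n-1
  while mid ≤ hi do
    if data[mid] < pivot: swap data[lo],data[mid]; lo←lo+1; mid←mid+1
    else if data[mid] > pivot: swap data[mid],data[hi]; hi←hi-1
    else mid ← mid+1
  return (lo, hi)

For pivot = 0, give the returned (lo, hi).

(4, 4)

lo=0 mid=0 hi=6
-4<0: swap(0,0), lo=1 mid=1 ⇒ [-4, -11, 0, 5, 3, -6, -3]
-11<0: swap(1,1), lo=2 mid=2 ⇒ [-4, -11, 0, 5, 3, -6, -3]
0=0: mid=3
5>0: swap(3,6), hi=5 ⇒ [-4, -11, 0, -3, 3, -6, 5]
-3<0: swap(2,3), lo=3 mid=4 ⇒ [-4, -11, -3, 0, 3, -6, 5]
3>0: swap(4,5), hi=4 ⇒ [-4, -11, -3, 0, -6, 3, 5]
-6<0: swap(3,4), lo=4 mid=5 ⇒ [-4, -11, -3, -6, 0, 3, 5]
done. lo=4 hi=4; data=[-4, -11, -3, -6, 0, 3, 5]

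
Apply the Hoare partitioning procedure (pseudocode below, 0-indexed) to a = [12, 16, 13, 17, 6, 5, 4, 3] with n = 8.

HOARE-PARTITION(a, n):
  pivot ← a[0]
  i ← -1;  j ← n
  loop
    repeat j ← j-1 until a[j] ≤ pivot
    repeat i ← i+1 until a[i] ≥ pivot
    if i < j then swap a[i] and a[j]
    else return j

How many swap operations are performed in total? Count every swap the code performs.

4

pivot = a[0] = 12; i = -1, j = 8
j→7 (a[7]=3≤12), i→0 (a[0]=12≥12); i<j, swap → [3, 16, 13, 17, 6, 5, 4, 12]
j→6 (a[6]=4≤12), i→1 (a[1]=16≥12); i<j, swap → [3, 4, 13, 17, 6, 5, 16, 12]
j→5 (a[5]=5≤12), i→2 (a[2]=13≥12); i<j, swap → [3, 4, 5, 17, 6, 13, 16, 12]
j→4 (a[4]=6≤12), i→3 (a[3]=17≥12); i<j, swap → [3, 4, 5, 6, 17, 13, 16, 12]
j→3, i→4; i≥j, return j=3. a = [3, 4, 5, 6, 17, 13, 16, 12]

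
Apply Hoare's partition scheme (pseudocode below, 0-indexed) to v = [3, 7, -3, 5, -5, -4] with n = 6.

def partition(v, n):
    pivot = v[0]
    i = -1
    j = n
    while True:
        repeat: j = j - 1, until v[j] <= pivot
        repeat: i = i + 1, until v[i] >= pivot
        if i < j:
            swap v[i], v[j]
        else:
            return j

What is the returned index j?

pivot=3
j stops at 5 (-4), i stops at 0 (3); swap ⇒ [-4, 7, -3, 5, -5, 3]
j stops at 4 (-5), i stops at 1 (7); swap ⇒ [-4, -5, -3, 5, 7, 3]
j stops at 2, i stops at 3; i≥j ⇒ return 2. v=[-4, -5, -3, 5, 7, 3]

2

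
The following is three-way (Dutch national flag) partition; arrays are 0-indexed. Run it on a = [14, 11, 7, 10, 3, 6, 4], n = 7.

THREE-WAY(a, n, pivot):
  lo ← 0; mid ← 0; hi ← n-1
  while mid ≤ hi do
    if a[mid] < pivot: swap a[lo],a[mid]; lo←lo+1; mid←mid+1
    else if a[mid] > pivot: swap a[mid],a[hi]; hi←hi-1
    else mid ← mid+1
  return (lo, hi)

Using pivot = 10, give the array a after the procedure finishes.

lo=0 mid=0 hi=6
14>10: swap(0,6), hi=5 ⇒ [4, 11, 7, 10, 3, 6, 14]
4<10: swap(0,0), lo=1 mid=1 ⇒ [4, 11, 7, 10, 3, 6, 14]
11>10: swap(1,5), hi=4 ⇒ [4, 6, 7, 10, 3, 11, 14]
6<10: swap(1,1), lo=2 mid=2 ⇒ [4, 6, 7, 10, 3, 11, 14]
7<10: swap(2,2), lo=3 mid=3 ⇒ [4, 6, 7, 10, 3, 11, 14]
10=10: mid=4
3<10: swap(3,4), lo=4 mid=5 ⇒ [4, 6, 7, 3, 10, 11, 14]
done. lo=4 hi=4; a=[4, 6, 7, 3, 10, 11, 14]

[4, 6, 7, 3, 10, 11, 14]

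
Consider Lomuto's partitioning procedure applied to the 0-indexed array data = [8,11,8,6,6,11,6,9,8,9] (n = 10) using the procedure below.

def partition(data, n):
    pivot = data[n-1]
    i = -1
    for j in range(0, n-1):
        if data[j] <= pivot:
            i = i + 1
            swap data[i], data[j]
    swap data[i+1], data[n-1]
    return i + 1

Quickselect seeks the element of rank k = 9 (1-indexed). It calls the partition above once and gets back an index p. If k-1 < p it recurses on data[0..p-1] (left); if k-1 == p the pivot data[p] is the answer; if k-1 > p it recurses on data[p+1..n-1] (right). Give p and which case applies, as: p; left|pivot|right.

7; right

pivot=9, i=-1
j=0: 8≤9, i=0, swap(0,0) ⇒ [8,11,8,6,6,11,6,9,8,9]
j=1: 11>9, skip
j=2: 8≤9, i=1, swap(1,2) ⇒ [8,8,11,6,6,11,6,9,8,9]
j=3: 6≤9, i=2, swap(2,3) ⇒ [8,8,6,11,6,11,6,9,8,9]
j=4: 6≤9, i=3, swap(3,4) ⇒ [8,8,6,6,11,11,6,9,8,9]
j=5: 11>9, skip
j=6: 6≤9, i=4, swap(4,6) ⇒ [8,8,6,6,6,11,11,9,8,9]
j=7: 9≤9, i=5, swap(5,7) ⇒ [8,8,6,6,6,9,11,11,8,9]
j=8: 8≤9, i=6, swap(6,8) ⇒ [8,8,6,6,6,9,8,11,11,9]
swap(7,9) ⇒ [8,8,6,6,6,9,8,9,11,11]; return 7
p = 7; k-1 = 8 > 7 ⇒ right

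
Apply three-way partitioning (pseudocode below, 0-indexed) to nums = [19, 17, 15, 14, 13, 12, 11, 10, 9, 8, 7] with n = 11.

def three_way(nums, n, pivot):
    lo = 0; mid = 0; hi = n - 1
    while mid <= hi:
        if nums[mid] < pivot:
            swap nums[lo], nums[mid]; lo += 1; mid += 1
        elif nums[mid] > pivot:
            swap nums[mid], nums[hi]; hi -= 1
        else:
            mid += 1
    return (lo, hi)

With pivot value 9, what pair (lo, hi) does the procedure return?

(2, 2)

pivot = 9; lo=0, mid=0, hi=10
nums[mid]=19>9: swap nums[0],nums[10]; hi=9 → [7, 17, 15, 14, 13, 12, 11, 10, 9, 8, 19]
nums[mid]=7<9: swap nums[0],nums[0]; lo=1,mid=1 → [7, 17, 15, 14, 13, 12, 11, 10, 9, 8, 19]
nums[mid]=17>9: swap nums[1],nums[9]; hi=8 → [7, 8, 15, 14, 13, 12, 11, 10, 9, 17, 19]
nums[mid]=8<9: swap nums[1],nums[1]; lo=2,mid=2 → [7, 8, 15, 14, 13, 12, 11, 10, 9, 17, 19]
nums[mid]=15>9: swap nums[2],nums[8]; hi=7 → [7, 8, 9, 14, 13, 12, 11, 10, 15, 17, 19]
nums[mid]=9=9: mid=3
nums[mid]=14>9: swap nums[3],nums[7]; hi=6 → [7, 8, 9, 10, 13, 12, 11, 14, 15, 17, 19]
nums[mid]=10>9: swap nums[3],nums[6]; hi=5 → [7, 8, 9, 11, 13, 12, 10, 14, 15, 17, 19]
nums[mid]=11>9: swap nums[3],nums[5]; hi=4 → [7, 8, 9, 12, 13, 11, 10, 14, 15, 17, 19]
nums[mid]=12>9: swap nums[3],nums[4]; hi=3 → [7, 8, 9, 13, 12, 11, 10, 14, 15, 17, 19]
nums[mid]=13>9: swap nums[3],nums[3]; hi=2 → [7, 8, 9, 13, 12, 11, 10, 14, 15, 17, 19]
end: lo=2, hi=2; nums = [7, 8, 9, 13, 12, 11, 10, 14, 15, 17, 19]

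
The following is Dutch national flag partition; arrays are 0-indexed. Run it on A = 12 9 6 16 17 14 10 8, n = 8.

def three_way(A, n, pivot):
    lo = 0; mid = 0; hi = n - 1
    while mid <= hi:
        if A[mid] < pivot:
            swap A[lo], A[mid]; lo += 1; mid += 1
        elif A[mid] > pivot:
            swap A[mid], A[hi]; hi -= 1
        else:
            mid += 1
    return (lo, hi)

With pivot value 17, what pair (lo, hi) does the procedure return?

(7, 7)

pivot = 17; lo=0, mid=0, hi=7
A[mid]=12<17: swap A[0],A[0]; lo=1,mid=1 → 12 9 6 16 17 14 10 8
A[mid]=9<17: swap A[1],A[1]; lo=2,mid=2 → 12 9 6 16 17 14 10 8
A[mid]=6<17: swap A[2],A[2]; lo=3,mid=3 → 12 9 6 16 17 14 10 8
A[mid]=16<17: swap A[3],A[3]; lo=4,mid=4 → 12 9 6 16 17 14 10 8
A[mid]=17=17: mid=5
A[mid]=14<17: swap A[4],A[5]; lo=5,mid=6 → 12 9 6 16 14 17 10 8
A[mid]=10<17: swap A[5],A[6]; lo=6,mid=7 → 12 9 6 16 14 10 17 8
A[mid]=8<17: swap A[6],A[7]; lo=7,mid=8 → 12 9 6 16 14 10 8 17
end: lo=7, hi=7; A = 12 9 6 16 14 10 8 17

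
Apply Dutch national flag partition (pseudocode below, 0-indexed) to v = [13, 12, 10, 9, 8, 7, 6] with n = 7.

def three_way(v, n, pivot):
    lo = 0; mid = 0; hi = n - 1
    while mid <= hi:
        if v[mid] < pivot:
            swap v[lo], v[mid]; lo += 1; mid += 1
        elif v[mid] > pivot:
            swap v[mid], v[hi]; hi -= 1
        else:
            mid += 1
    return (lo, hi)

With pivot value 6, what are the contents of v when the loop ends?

lo=0 mid=0 hi=6
13>6: swap(0,6), hi=5 ⇒ [6, 12, 10, 9, 8, 7, 13]
6=6: mid=1
12>6: swap(1,5), hi=4 ⇒ [6, 7, 10, 9, 8, 12, 13]
7>6: swap(1,4), hi=3 ⇒ [6, 8, 10, 9, 7, 12, 13]
8>6: swap(1,3), hi=2 ⇒ [6, 9, 10, 8, 7, 12, 13]
9>6: swap(1,2), hi=1 ⇒ [6, 10, 9, 8, 7, 12, 13]
10>6: swap(1,1), hi=0 ⇒ [6, 10, 9, 8, 7, 12, 13]
done. lo=0 hi=0; v=[6, 10, 9, 8, 7, 12, 13]

[6, 10, 9, 8, 7, 12, 13]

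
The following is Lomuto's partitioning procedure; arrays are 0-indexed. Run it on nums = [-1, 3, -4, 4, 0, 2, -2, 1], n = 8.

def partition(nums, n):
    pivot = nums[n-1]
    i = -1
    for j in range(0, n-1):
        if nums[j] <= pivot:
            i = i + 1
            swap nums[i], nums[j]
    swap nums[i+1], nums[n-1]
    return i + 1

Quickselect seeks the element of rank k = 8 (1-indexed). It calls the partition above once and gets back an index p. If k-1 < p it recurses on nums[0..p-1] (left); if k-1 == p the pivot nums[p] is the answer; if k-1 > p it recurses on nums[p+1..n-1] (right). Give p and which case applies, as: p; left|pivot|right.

pivot=1, i=-1
j=0: -1≤1, i=0, swap(0,0) ⇒ [-1, 3, -4, 4, 0, 2, -2, 1]
j=1: 3>1, skip
j=2: -4≤1, i=1, swap(1,2) ⇒ [-1, -4, 3, 4, 0, 2, -2, 1]
j=3: 4>1, skip
j=4: 0≤1, i=2, swap(2,4) ⇒ [-1, -4, 0, 4, 3, 2, -2, 1]
j=5: 2>1, skip
j=6: -2≤1, i=3, swap(3,6) ⇒ [-1, -4, 0, -2, 3, 2, 4, 1]
swap(4,7) ⇒ [-1, -4, 0, -2, 1, 2, 4, 3]; return 4
p = 4; k-1 = 7 > 4 ⇒ right

4; right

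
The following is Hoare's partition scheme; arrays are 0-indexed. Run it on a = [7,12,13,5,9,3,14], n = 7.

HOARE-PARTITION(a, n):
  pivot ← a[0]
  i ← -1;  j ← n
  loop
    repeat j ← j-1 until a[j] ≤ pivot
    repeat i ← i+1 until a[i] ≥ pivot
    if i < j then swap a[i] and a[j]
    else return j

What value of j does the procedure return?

pivot = a[0] = 7; i = -1, j = 7
j→5 (a[5]=3≤7), i→0 (a[0]=7≥7); i<j, swap → [3,12,13,5,9,7,14]
j→3 (a[3]=5≤7), i→1 (a[1]=12≥7); i<j, swap → [3,5,13,12,9,7,14]
j→1, i→2; i≥j, return j=1. a = [3,5,13,12,9,7,14]

1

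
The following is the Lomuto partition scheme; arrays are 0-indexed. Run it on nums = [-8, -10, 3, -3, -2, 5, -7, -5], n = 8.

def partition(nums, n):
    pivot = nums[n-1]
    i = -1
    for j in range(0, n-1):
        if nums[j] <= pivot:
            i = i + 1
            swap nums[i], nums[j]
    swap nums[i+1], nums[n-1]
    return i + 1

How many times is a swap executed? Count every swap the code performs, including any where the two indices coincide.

4

pivot = nums[7] = -5; i = -1
j=0: nums[0]=-8 ≤ -5 → i=0, swap nums[0],nums[0] (no change) → [-8, -10, 3, -3, -2, 5, -7, -5]
j=1: nums[1]=-10 ≤ -5 → i=1, swap nums[1],nums[1] (no change) → [-8, -10, 3, -3, -2, 5, -7, -5]
j=2: nums[2]=3 > -5 → no swap
j=3: nums[3]=-3 > -5 → no swap
j=4: nums[4]=-2 > -5 → no swap
j=5: nums[5]=5 > -5 → no swap
j=6: nums[6]=-7 ≤ -5 → i=2, swap nums[2],nums[6] → [-8, -10, -7, -3, -2, 5, 3, -5]
final swap nums[3],nums[7] → [-8, -10, -7, -5, -2, 5, 3, -3]; return 3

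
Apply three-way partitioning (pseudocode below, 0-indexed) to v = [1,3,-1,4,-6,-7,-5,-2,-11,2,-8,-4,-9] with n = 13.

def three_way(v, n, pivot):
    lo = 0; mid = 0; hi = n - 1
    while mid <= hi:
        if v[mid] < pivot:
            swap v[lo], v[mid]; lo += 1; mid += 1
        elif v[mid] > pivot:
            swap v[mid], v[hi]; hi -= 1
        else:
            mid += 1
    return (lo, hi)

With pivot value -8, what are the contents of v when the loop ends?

lo=0 mid=0 hi=12
1>-8: swap(0,12), hi=11 ⇒ [-9,3,-1,4,-6,-7,-5,-2,-11,2,-8,-4,1]
-9<-8: swap(0,0), lo=1 mid=1 ⇒ [-9,3,-1,4,-6,-7,-5,-2,-11,2,-8,-4,1]
3>-8: swap(1,11), hi=10 ⇒ [-9,-4,-1,4,-6,-7,-5,-2,-11,2,-8,3,1]
-4>-8: swap(1,10), hi=9 ⇒ [-9,-8,-1,4,-6,-7,-5,-2,-11,2,-4,3,1]
-8=-8: mid=2
-1>-8: swap(2,9), hi=8 ⇒ [-9,-8,2,4,-6,-7,-5,-2,-11,-1,-4,3,1]
2>-8: swap(2,8), hi=7 ⇒ [-9,-8,-11,4,-6,-7,-5,-2,2,-1,-4,3,1]
-11<-8: swap(1,2), lo=2 mid=3 ⇒ [-9,-11,-8,4,-6,-7,-5,-2,2,-1,-4,3,1]
4>-8: swap(3,7), hi=6 ⇒ [-9,-11,-8,-2,-6,-7,-5,4,2,-1,-4,3,1]
-2>-8: swap(3,6), hi=5 ⇒ [-9,-11,-8,-5,-6,-7,-2,4,2,-1,-4,3,1]
-5>-8: swap(3,5), hi=4 ⇒ [-9,-11,-8,-7,-6,-5,-2,4,2,-1,-4,3,1]
-7>-8: swap(3,4), hi=3 ⇒ [-9,-11,-8,-6,-7,-5,-2,4,2,-1,-4,3,1]
-6>-8: swap(3,3), hi=2 ⇒ [-9,-11,-8,-6,-7,-5,-2,4,2,-1,-4,3,1]
done. lo=2 hi=2; v=[-9,-11,-8,-6,-7,-5,-2,4,2,-1,-4,3,1]

[-9,-11,-8,-6,-7,-5,-2,4,2,-1,-4,3,1]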